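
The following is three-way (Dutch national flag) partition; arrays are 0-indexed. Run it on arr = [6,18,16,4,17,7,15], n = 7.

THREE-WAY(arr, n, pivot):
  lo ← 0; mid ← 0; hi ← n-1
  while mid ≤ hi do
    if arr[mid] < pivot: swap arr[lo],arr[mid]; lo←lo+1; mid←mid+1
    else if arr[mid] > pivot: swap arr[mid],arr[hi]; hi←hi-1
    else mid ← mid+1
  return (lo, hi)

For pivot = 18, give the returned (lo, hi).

(6, 6)

lo=0 mid=0 hi=6
6<18: swap(0,0), lo=1 mid=1 ⇒ [6,18,16,4,17,7,15]
18=18: mid=2
16<18: swap(1,2), lo=2 mid=3 ⇒ [6,16,18,4,17,7,15]
4<18: swap(2,3), lo=3 mid=4 ⇒ [6,16,4,18,17,7,15]
17<18: swap(3,4), lo=4 mid=5 ⇒ [6,16,4,17,18,7,15]
7<18: swap(4,5), lo=5 mid=6 ⇒ [6,16,4,17,7,18,15]
15<18: swap(5,6), lo=6 mid=7 ⇒ [6,16,4,17,7,15,18]
done. lo=6 hi=6; arr=[6,16,4,17,7,15,18]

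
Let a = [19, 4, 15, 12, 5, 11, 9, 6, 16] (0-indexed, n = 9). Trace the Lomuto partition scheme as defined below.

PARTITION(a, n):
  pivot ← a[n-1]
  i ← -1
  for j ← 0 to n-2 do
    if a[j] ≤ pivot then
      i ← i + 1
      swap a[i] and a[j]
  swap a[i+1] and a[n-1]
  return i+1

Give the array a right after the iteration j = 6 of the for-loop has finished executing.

pivot=16, i=-1
j=0: 19>16, skip
j=1: 4≤16, i=0, swap(0,1) ⇒ [4, 19, 15, 12, 5, 11, 9, 6, 16]
j=2: 15≤16, i=1, swap(1,2) ⇒ [4, 15, 19, 12, 5, 11, 9, 6, 16]
j=3: 12≤16, i=2, swap(2,3) ⇒ [4, 15, 12, 19, 5, 11, 9, 6, 16]
j=4: 5≤16, i=3, swap(3,4) ⇒ [4, 15, 12, 5, 19, 11, 9, 6, 16]
j=5: 11≤16, i=4, swap(4,5) ⇒ [4, 15, 12, 5, 11, 19, 9, 6, 16]
j=6: 9≤16, i=5, swap(5,6) ⇒ [4, 15, 12, 5, 11, 9, 19, 6, 16]
(after j=6) a = [4, 15, 12, 5, 11, 9, 19, 6, 16]

[4, 15, 12, 5, 11, 9, 19, 6, 16]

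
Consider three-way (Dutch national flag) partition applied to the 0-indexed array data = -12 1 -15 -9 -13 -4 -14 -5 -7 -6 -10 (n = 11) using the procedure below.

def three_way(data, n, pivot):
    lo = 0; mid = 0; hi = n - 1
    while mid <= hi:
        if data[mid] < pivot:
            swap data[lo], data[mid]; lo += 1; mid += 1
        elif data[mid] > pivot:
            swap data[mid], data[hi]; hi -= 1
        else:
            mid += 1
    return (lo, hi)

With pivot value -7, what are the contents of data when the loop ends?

pivot = -7; lo=0, mid=0, hi=10
data[mid]=-12<-7: swap data[0],data[0]; lo=1,mid=1 → -12 1 -15 -9 -13 -4 -14 -5 -7 -6 -10
data[mid]=1>-7: swap data[1],data[10]; hi=9 → -12 -10 -15 -9 -13 -4 -14 -5 -7 -6 1
data[mid]=-10<-7: swap data[1],data[1]; lo=2,mid=2 → -12 -10 -15 -9 -13 -4 -14 -5 -7 -6 1
data[mid]=-15<-7: swap data[2],data[2]; lo=3,mid=3 → -12 -10 -15 -9 -13 -4 -14 -5 -7 -6 1
data[mid]=-9<-7: swap data[3],data[3]; lo=4,mid=4 → -12 -10 -15 -9 -13 -4 -14 -5 -7 -6 1
data[mid]=-13<-7: swap data[4],data[4]; lo=5,mid=5 → -12 -10 -15 -9 -13 -4 -14 -5 -7 -6 1
data[mid]=-4>-7: swap data[5],data[9]; hi=8 → -12 -10 -15 -9 -13 -6 -14 -5 -7 -4 1
data[mid]=-6>-7: swap data[5],data[8]; hi=7 → -12 -10 -15 -9 -13 -7 -14 -5 -6 -4 1
data[mid]=-7=-7: mid=6
data[mid]=-14<-7: swap data[5],data[6]; lo=6,mid=7 → -12 -10 -15 -9 -13 -14 -7 -5 -6 -4 1
data[mid]=-5>-7: swap data[7],data[7]; hi=6 → -12 -10 -15 -9 -13 -14 -7 -5 -6 -4 1
end: lo=6, hi=6; data = -12 -10 -15 -9 -13 -14 -7 -5 -6 -4 1

-12 -10 -15 -9 -13 -14 -7 -5 -6 -4 1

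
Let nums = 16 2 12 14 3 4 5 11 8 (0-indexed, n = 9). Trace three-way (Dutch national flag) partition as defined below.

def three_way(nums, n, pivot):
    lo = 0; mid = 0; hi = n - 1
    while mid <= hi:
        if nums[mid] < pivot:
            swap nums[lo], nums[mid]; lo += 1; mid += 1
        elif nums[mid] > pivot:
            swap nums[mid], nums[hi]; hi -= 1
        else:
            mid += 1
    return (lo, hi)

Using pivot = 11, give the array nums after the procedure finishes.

pivot = 11; lo=0, mid=0, hi=8
nums[mid]=16>11: swap nums[0],nums[8]; hi=7 → 8 2 12 14 3 4 5 11 16
nums[mid]=8<11: swap nums[0],nums[0]; lo=1,mid=1 → 8 2 12 14 3 4 5 11 16
nums[mid]=2<11: swap nums[1],nums[1]; lo=2,mid=2 → 8 2 12 14 3 4 5 11 16
nums[mid]=12>11: swap nums[2],nums[7]; hi=6 → 8 2 11 14 3 4 5 12 16
nums[mid]=11=11: mid=3
nums[mid]=14>11: swap nums[3],nums[6]; hi=5 → 8 2 11 5 3 4 14 12 16
nums[mid]=5<11: swap nums[2],nums[3]; lo=3,mid=4 → 8 2 5 11 3 4 14 12 16
nums[mid]=3<11: swap nums[3],nums[4]; lo=4,mid=5 → 8 2 5 3 11 4 14 12 16
nums[mid]=4<11: swap nums[4],nums[5]; lo=5,mid=6 → 8 2 5 3 4 11 14 12 16
end: lo=5, hi=5; nums = 8 2 5 3 4 11 14 12 16

8 2 5 3 4 11 14 12 16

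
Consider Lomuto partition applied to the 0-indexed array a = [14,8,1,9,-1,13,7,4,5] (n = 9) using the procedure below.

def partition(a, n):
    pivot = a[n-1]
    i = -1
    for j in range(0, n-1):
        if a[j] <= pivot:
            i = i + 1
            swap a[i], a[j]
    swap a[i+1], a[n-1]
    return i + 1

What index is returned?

3

pivot = a[8] = 5; i = -1
j=0: a[0]=14 > 5 → no swap
j=1: a[1]=8 > 5 → no swap
j=2: a[2]=1 ≤ 5 → i=0, swap a[0],a[2] → [1,8,14,9,-1,13,7,4,5]
j=3: a[3]=9 > 5 → no swap
j=4: a[4]=-1 ≤ 5 → i=1, swap a[1],a[4] → [1,-1,14,9,8,13,7,4,5]
j=5: a[5]=13 > 5 → no swap
j=6: a[6]=7 > 5 → no swap
j=7: a[7]=4 ≤ 5 → i=2, swap a[2],a[7] → [1,-1,4,9,8,13,7,14,5]
final swap a[3],a[8] → [1,-1,4,5,8,13,7,14,9]; return 3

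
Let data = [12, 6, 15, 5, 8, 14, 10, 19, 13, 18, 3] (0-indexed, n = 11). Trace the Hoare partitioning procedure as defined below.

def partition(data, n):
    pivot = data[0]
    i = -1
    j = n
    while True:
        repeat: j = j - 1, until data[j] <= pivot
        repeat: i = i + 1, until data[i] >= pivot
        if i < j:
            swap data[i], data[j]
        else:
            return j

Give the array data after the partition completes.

[3, 6, 10, 5, 8, 14, 15, 19, 13, 18, 12]

pivot=12
j stops at 10 (3), i stops at 0 (12); swap ⇒ [3, 6, 15, 5, 8, 14, 10, 19, 13, 18, 12]
j stops at 6 (10), i stops at 2 (15); swap ⇒ [3, 6, 10, 5, 8, 14, 15, 19, 13, 18, 12]
j stops at 4, i stops at 5; i≥j ⇒ return 4. data=[3, 6, 10, 5, 8, 14, 15, 19, 13, 18, 12]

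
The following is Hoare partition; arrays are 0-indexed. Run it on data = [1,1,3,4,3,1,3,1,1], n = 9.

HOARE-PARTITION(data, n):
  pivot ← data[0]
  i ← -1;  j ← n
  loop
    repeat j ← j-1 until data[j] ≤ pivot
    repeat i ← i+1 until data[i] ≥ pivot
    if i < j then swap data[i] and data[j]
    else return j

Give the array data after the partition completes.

[1,1,1,4,3,3,3,1,1]

pivot=1
j stops at 8 (1), i stops at 0 (1); swap ⇒ [1,1,3,4,3,1,3,1,1]
j stops at 7 (1), i stops at 1 (1); swap ⇒ [1,1,3,4,3,1,3,1,1]
j stops at 5 (1), i stops at 2 (3); swap ⇒ [1,1,1,4,3,3,3,1,1]
j stops at 2, i stops at 3; i≥j ⇒ return 2. data=[1,1,1,4,3,3,3,1,1]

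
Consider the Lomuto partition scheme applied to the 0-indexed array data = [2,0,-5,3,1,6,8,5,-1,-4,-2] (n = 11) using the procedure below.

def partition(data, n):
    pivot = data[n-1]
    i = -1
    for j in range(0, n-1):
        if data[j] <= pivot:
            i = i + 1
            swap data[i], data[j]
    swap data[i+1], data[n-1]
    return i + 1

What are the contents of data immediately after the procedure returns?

pivot = data[10] = -2; i = -1
j=0: data[0]=2 > -2 → no swap
j=1: data[1]=0 > -2 → no swap
j=2: data[2]=-5 ≤ -2 → i=0, swap data[0],data[2] → [-5,0,2,3,1,6,8,5,-1,-4,-2]
j=3: data[3]=3 > -2 → no swap
j=4: data[4]=1 > -2 → no swap
j=5: data[5]=6 > -2 → no swap
j=6: data[6]=8 > -2 → no swap
j=7: data[7]=5 > -2 → no swap
j=8: data[8]=-1 > -2 → no swap
j=9: data[9]=-4 ≤ -2 → i=1, swap data[1],data[9] → [-5,-4,2,3,1,6,8,5,-1,0,-2]
final swap data[2],data[10] → [-5,-4,-2,3,1,6,8,5,-1,0,2]; return 2

[-5,-4,-2,3,1,6,8,5,-1,0,2]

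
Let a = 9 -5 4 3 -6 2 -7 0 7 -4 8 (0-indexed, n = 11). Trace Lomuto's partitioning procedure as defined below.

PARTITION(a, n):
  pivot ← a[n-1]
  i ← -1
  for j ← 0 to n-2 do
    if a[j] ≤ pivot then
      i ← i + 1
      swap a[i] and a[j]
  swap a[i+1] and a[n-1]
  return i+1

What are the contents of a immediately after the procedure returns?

-5 4 3 -6 2 -7 0 7 -4 8 9

pivot = a[10] = 8; i = -1
j=0: a[0]=9 > 8 → no swap
j=1: a[1]=-5 ≤ 8 → i=0, swap a[0],a[1] → -5 9 4 3 -6 2 -7 0 7 -4 8
j=2: a[2]=4 ≤ 8 → i=1, swap a[1],a[2] → -5 4 9 3 -6 2 -7 0 7 -4 8
j=3: a[3]=3 ≤ 8 → i=2, swap a[2],a[3] → -5 4 3 9 -6 2 -7 0 7 -4 8
j=4: a[4]=-6 ≤ 8 → i=3, swap a[3],a[4] → -5 4 3 -6 9 2 -7 0 7 -4 8
j=5: a[5]=2 ≤ 8 → i=4, swap a[4],a[5] → -5 4 3 -6 2 9 -7 0 7 -4 8
j=6: a[6]=-7 ≤ 8 → i=5, swap a[5],a[6] → -5 4 3 -6 2 -7 9 0 7 -4 8
j=7: a[7]=0 ≤ 8 → i=6, swap a[6],a[7] → -5 4 3 -6 2 -7 0 9 7 -4 8
j=8: a[8]=7 ≤ 8 → i=7, swap a[7],a[8] → -5 4 3 -6 2 -7 0 7 9 -4 8
j=9: a[9]=-4 ≤ 8 → i=8, swap a[8],a[9] → -5 4 3 -6 2 -7 0 7 -4 9 8
final swap a[9],a[10] → -5 4 3 -6 2 -7 0 7 -4 8 9; return 9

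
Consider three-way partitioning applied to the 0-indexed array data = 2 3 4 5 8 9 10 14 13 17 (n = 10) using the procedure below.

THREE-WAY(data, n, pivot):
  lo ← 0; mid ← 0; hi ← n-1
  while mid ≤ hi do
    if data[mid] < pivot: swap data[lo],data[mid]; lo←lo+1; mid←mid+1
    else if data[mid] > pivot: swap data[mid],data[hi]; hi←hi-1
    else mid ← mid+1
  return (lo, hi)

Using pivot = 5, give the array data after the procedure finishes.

2 3 4 5 9 10 14 13 17 8

lo=0 mid=0 hi=9
2<5: swap(0,0), lo=1 mid=1 ⇒ 2 3 4 5 8 9 10 14 13 17
3<5: swap(1,1), lo=2 mid=2 ⇒ 2 3 4 5 8 9 10 14 13 17
4<5: swap(2,2), lo=3 mid=3 ⇒ 2 3 4 5 8 9 10 14 13 17
5=5: mid=4
8>5: swap(4,9), hi=8 ⇒ 2 3 4 5 17 9 10 14 13 8
17>5: swap(4,8), hi=7 ⇒ 2 3 4 5 13 9 10 14 17 8
13>5: swap(4,7), hi=6 ⇒ 2 3 4 5 14 9 10 13 17 8
14>5: swap(4,6), hi=5 ⇒ 2 3 4 5 10 9 14 13 17 8
10>5: swap(4,5), hi=4 ⇒ 2 3 4 5 9 10 14 13 17 8
9>5: swap(4,4), hi=3 ⇒ 2 3 4 5 9 10 14 13 17 8
done. lo=3 hi=3; data=2 3 4 5 9 10 14 13 17 8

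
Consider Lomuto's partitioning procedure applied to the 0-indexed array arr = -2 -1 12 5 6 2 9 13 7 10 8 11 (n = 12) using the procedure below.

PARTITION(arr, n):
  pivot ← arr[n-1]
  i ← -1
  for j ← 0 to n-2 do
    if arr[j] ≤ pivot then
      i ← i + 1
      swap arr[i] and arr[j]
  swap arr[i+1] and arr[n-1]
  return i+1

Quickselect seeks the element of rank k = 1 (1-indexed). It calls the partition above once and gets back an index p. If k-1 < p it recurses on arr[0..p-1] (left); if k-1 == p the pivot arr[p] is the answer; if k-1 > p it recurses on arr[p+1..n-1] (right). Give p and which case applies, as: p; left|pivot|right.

pivot=11, i=-1
j=0: -2≤11, i=0, swap(0,0) ⇒ -2 -1 12 5 6 2 9 13 7 10 8 11
j=1: -1≤11, i=1, swap(1,1) ⇒ -2 -1 12 5 6 2 9 13 7 10 8 11
j=2: 12>11, skip
j=3: 5≤11, i=2, swap(2,3) ⇒ -2 -1 5 12 6 2 9 13 7 10 8 11
j=4: 6≤11, i=3, swap(3,4) ⇒ -2 -1 5 6 12 2 9 13 7 10 8 11
j=5: 2≤11, i=4, swap(4,5) ⇒ -2 -1 5 6 2 12 9 13 7 10 8 11
j=6: 9≤11, i=5, swap(5,6) ⇒ -2 -1 5 6 2 9 12 13 7 10 8 11
j=7: 13>11, skip
j=8: 7≤11, i=6, swap(6,8) ⇒ -2 -1 5 6 2 9 7 13 12 10 8 11
j=9: 10≤11, i=7, swap(7,9) ⇒ -2 -1 5 6 2 9 7 10 12 13 8 11
j=10: 8≤11, i=8, swap(8,10) ⇒ -2 -1 5 6 2 9 7 10 8 13 12 11
swap(9,11) ⇒ -2 -1 5 6 2 9 7 10 8 11 12 13; return 9
p = 9; k-1 = 0 < 9 ⇒ left

9; left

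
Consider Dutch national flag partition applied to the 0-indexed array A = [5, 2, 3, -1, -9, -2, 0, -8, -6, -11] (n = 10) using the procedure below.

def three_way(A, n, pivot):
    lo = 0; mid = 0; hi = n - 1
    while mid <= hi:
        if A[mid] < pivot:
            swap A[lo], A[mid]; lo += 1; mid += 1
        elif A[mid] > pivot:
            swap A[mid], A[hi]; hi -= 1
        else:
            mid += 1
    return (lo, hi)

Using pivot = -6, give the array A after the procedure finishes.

[-11, -8, -9, -6, -2, 0, -1, 3, 2, 5]

pivot = -6; lo=0, mid=0, hi=9
A[mid]=5>-6: swap A[0],A[9]; hi=8 → [-11, 2, 3, -1, -9, -2, 0, -8, -6, 5]
A[mid]=-11<-6: swap A[0],A[0]; lo=1,mid=1 → [-11, 2, 3, -1, -9, -2, 0, -8, -6, 5]
A[mid]=2>-6: swap A[1],A[8]; hi=7 → [-11, -6, 3, -1, -9, -2, 0, -8, 2, 5]
A[mid]=-6=-6: mid=2
A[mid]=3>-6: swap A[2],A[7]; hi=6 → [-11, -6, -8, -1, -9, -2, 0, 3, 2, 5]
A[mid]=-8<-6: swap A[1],A[2]; lo=2,mid=3 → [-11, -8, -6, -1, -9, -2, 0, 3, 2, 5]
A[mid]=-1>-6: swap A[3],A[6]; hi=5 → [-11, -8, -6, 0, -9, -2, -1, 3, 2, 5]
A[mid]=0>-6: swap A[3],A[5]; hi=4 → [-11, -8, -6, -2, -9, 0, -1, 3, 2, 5]
A[mid]=-2>-6: swap A[3],A[4]; hi=3 → [-11, -8, -6, -9, -2, 0, -1, 3, 2, 5]
A[mid]=-9<-6: swap A[2],A[3]; lo=3,mid=4 → [-11, -8, -9, -6, -2, 0, -1, 3, 2, 5]
end: lo=3, hi=3; A = [-11, -8, -9, -6, -2, 0, -1, 3, 2, 5]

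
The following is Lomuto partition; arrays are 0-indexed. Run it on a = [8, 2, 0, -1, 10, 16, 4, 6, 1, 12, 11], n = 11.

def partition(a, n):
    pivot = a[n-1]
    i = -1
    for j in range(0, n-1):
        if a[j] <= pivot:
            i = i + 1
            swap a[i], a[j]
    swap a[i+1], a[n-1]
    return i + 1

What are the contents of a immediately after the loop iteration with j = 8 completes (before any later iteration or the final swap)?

pivot = a[10] = 11; i = -1
j=0: a[0]=8 ≤ 11 → i=0, swap a[0],a[0] (no change) → [8, 2, 0, -1, 10, 16, 4, 6, 1, 12, 11]
j=1: a[1]=2 ≤ 11 → i=1, swap a[1],a[1] (no change) → [8, 2, 0, -1, 10, 16, 4, 6, 1, 12, 11]
j=2: a[2]=0 ≤ 11 → i=2, swap a[2],a[2] (no change) → [8, 2, 0, -1, 10, 16, 4, 6, 1, 12, 11]
j=3: a[3]=-1 ≤ 11 → i=3, swap a[3],a[3] (no change) → [8, 2, 0, -1, 10, 16, 4, 6, 1, 12, 11]
j=4: a[4]=10 ≤ 11 → i=4, swap a[4],a[4] (no change) → [8, 2, 0, -1, 10, 16, 4, 6, 1, 12, 11]
j=5: a[5]=16 > 11 → no swap
j=6: a[6]=4 ≤ 11 → i=5, swap a[5],a[6] → [8, 2, 0, -1, 10, 4, 16, 6, 1, 12, 11]
j=7: a[7]=6 ≤ 11 → i=6, swap a[6],a[7] → [8, 2, 0, -1, 10, 4, 6, 16, 1, 12, 11]
j=8: a[8]=1 ≤ 11 → i=7, swap a[7],a[8] → [8, 2, 0, -1, 10, 4, 6, 1, 16, 12, 11]
(after j=8) a = [8, 2, 0, -1, 10, 4, 6, 1, 16, 12, 11]

[8, 2, 0, -1, 10, 4, 6, 1, 16, 12, 11]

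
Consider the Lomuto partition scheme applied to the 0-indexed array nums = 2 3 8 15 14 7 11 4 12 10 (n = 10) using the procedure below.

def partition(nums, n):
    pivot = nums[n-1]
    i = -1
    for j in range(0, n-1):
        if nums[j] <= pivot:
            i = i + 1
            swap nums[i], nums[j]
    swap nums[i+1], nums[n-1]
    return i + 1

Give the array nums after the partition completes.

pivot=10, i=-1
j=0: 2≤10, i=0, swap(0,0) ⇒ 2 3 8 15 14 7 11 4 12 10
j=1: 3≤10, i=1, swap(1,1) ⇒ 2 3 8 15 14 7 11 4 12 10
j=2: 8≤10, i=2, swap(2,2) ⇒ 2 3 8 15 14 7 11 4 12 10
j=3: 15>10, skip
j=4: 14>10, skip
j=5: 7≤10, i=3, swap(3,5) ⇒ 2 3 8 7 14 15 11 4 12 10
j=6: 11>10, skip
j=7: 4≤10, i=4, swap(4,7) ⇒ 2 3 8 7 4 15 11 14 12 10
j=8: 12>10, skip
swap(5,9) ⇒ 2 3 8 7 4 10 11 14 12 15; return 5

2 3 8 7 4 10 11 14 12 15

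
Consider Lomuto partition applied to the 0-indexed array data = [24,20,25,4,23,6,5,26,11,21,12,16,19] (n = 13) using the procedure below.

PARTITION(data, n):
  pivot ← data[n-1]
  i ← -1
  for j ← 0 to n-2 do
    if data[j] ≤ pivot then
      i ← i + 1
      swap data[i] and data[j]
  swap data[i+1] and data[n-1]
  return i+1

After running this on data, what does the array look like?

pivot = data[12] = 19; i = -1
j=0: data[0]=24 > 19 → no swap
j=1: data[1]=20 > 19 → no swap
j=2: data[2]=25 > 19 → no swap
j=3: data[3]=4 ≤ 19 → i=0, swap data[0],data[3] → [4,20,25,24,23,6,5,26,11,21,12,16,19]
j=4: data[4]=23 > 19 → no swap
j=5: data[5]=6 ≤ 19 → i=1, swap data[1],data[5] → [4,6,25,24,23,20,5,26,11,21,12,16,19]
j=6: data[6]=5 ≤ 19 → i=2, swap data[2],data[6] → [4,6,5,24,23,20,25,26,11,21,12,16,19]
j=7: data[7]=26 > 19 → no swap
j=8: data[8]=11 ≤ 19 → i=3, swap data[3],data[8] → [4,6,5,11,23,20,25,26,24,21,12,16,19]
j=9: data[9]=21 > 19 → no swap
j=10: data[10]=12 ≤ 19 → i=4, swap data[4],data[10] → [4,6,5,11,12,20,25,26,24,21,23,16,19]
j=11: data[11]=16 ≤ 19 → i=5, swap data[5],data[11] → [4,6,5,11,12,16,25,26,24,21,23,20,19]
final swap data[6],data[12] → [4,6,5,11,12,16,19,26,24,21,23,20,25]; return 6

[4,6,5,11,12,16,19,26,24,21,23,20,25]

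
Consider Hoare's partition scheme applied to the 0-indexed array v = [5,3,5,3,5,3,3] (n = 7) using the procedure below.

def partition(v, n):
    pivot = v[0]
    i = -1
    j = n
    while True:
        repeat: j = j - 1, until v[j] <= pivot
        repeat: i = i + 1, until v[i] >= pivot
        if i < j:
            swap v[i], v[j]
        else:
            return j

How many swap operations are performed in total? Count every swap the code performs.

pivot = v[0] = 5; i = -1, j = 7
j→6 (v[6]=3≤5), i→0 (v[0]=5≥5); i<j, swap → [3,3,5,3,5,3,5]
j→5 (v[5]=3≤5), i→2 (v[2]=5≥5); i<j, swap → [3,3,3,3,5,5,5]
j→4, i→4; i≥j, return j=4. v = [3,3,3,3,5,5,5]

2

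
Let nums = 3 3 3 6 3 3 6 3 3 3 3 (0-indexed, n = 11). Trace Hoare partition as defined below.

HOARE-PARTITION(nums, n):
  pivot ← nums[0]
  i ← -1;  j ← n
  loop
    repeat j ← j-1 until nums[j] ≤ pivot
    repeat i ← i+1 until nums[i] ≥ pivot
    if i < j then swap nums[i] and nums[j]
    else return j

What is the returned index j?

pivot = nums[0] = 3; i = -1, j = 11
j→10 (nums[10]=3≤3), i→0 (nums[0]=3≥3); i<j, swap → 3 3 3 6 3 3 6 3 3 3 3
j→9 (nums[9]=3≤3), i→1 (nums[1]=3≥3); i<j, swap → 3 3 3 6 3 3 6 3 3 3 3
j→8 (nums[8]=3≤3), i→2 (nums[2]=3≥3); i<j, swap → 3 3 3 6 3 3 6 3 3 3 3
j→7 (nums[7]=3≤3), i→3 (nums[3]=6≥3); i<j, swap → 3 3 3 3 3 3 6 6 3 3 3
j→5 (nums[5]=3≤3), i→4 (nums[4]=3≥3); i<j, swap → 3 3 3 3 3 3 6 6 3 3 3
j→4, i→5; i≥j, return j=4. nums = 3 3 3 3 3 3 6 6 3 3 3

4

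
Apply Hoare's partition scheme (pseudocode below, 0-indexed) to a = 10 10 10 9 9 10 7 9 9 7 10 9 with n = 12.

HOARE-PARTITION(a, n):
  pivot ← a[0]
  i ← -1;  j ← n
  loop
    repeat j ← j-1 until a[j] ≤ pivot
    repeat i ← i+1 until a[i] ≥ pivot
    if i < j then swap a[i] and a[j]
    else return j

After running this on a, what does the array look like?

9 10 7 9 9 9 7 9 10 10 10 10

pivot=10
j stops at 11 (9), i stops at 0 (10); swap ⇒ 9 10 10 9 9 10 7 9 9 7 10 10
j stops at 10 (10), i stops at 1 (10); swap ⇒ 9 10 10 9 9 10 7 9 9 7 10 10
j stops at 9 (7), i stops at 2 (10); swap ⇒ 9 10 7 9 9 10 7 9 9 10 10 10
j stops at 8 (9), i stops at 5 (10); swap ⇒ 9 10 7 9 9 9 7 9 10 10 10 10
j stops at 7, i stops at 8; i≥j ⇒ return 7. a=9 10 7 9 9 9 7 9 10 10 10 10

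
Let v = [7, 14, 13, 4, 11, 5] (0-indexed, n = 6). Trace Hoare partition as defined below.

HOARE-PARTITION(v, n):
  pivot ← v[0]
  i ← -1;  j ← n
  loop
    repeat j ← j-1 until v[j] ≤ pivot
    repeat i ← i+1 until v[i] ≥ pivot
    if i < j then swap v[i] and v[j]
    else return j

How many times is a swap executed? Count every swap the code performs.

pivot = v[0] = 7; i = -1, j = 6
j→5 (v[5]=5≤7), i→0 (v[0]=7≥7); i<j, swap → [5, 14, 13, 4, 11, 7]
j→3 (v[3]=4≤7), i→1 (v[1]=14≥7); i<j, swap → [5, 4, 13, 14, 11, 7]
j→1, i→2; i≥j, return j=1. v = [5, 4, 13, 14, 11, 7]

2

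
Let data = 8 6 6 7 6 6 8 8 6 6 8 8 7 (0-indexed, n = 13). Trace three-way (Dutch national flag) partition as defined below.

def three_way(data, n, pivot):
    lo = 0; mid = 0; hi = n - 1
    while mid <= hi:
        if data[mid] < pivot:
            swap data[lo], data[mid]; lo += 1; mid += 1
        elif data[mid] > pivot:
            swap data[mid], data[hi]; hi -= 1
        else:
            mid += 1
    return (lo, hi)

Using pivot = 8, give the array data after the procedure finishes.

6 6 7 6 6 6 6 7 8 8 8 8 8

lo=0 mid=0 hi=12
8=8: mid=1
6<8: swap(0,1), lo=1 mid=2 ⇒ 6 8 6 7 6 6 8 8 6 6 8 8 7
6<8: swap(1,2), lo=2 mid=3 ⇒ 6 6 8 7 6 6 8 8 6 6 8 8 7
7<8: swap(2,3), lo=3 mid=4 ⇒ 6 6 7 8 6 6 8 8 6 6 8 8 7
6<8: swap(3,4), lo=4 mid=5 ⇒ 6 6 7 6 8 6 8 8 6 6 8 8 7
6<8: swap(4,5), lo=5 mid=6 ⇒ 6 6 7 6 6 8 8 8 6 6 8 8 7
8=8: mid=7
8=8: mid=8
6<8: swap(5,8), lo=6 mid=9 ⇒ 6 6 7 6 6 6 8 8 8 6 8 8 7
6<8: swap(6,9), lo=7 mid=10 ⇒ 6 6 7 6 6 6 6 8 8 8 8 8 7
8=8: mid=11
8=8: mid=12
7<8: swap(7,12), lo=8 mid=13 ⇒ 6 6 7 6 6 6 6 7 8 8 8 8 8
done. lo=8 hi=12; data=6 6 7 6 6 6 6 7 8 8 8 8 8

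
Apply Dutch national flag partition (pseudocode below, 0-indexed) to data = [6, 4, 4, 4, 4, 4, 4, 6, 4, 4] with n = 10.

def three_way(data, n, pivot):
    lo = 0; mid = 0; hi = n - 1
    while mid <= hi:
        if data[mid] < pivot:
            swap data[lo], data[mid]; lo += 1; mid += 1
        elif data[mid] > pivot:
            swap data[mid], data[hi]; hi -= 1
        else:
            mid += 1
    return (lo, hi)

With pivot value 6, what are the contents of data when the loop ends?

[4, 4, 4, 4, 4, 4, 4, 4, 6, 6]

pivot = 6; lo=0, mid=0, hi=9
data[mid]=6=6: mid=1
data[mid]=4<6: swap data[0],data[1]; lo=1,mid=2 → [4, 6, 4, 4, 4, 4, 4, 6, 4, 4]
data[mid]=4<6: swap data[1],data[2]; lo=2,mid=3 → [4, 4, 6, 4, 4, 4, 4, 6, 4, 4]
data[mid]=4<6: swap data[2],data[3]; lo=3,mid=4 → [4, 4, 4, 6, 4, 4, 4, 6, 4, 4]
data[mid]=4<6: swap data[3],data[4]; lo=4,mid=5 → [4, 4, 4, 4, 6, 4, 4, 6, 4, 4]
data[mid]=4<6: swap data[4],data[5]; lo=5,mid=6 → [4, 4, 4, 4, 4, 6, 4, 6, 4, 4]
data[mid]=4<6: swap data[5],data[6]; lo=6,mid=7 → [4, 4, 4, 4, 4, 4, 6, 6, 4, 4]
data[mid]=6=6: mid=8
data[mid]=4<6: swap data[6],data[8]; lo=7,mid=9 → [4, 4, 4, 4, 4, 4, 4, 6, 6, 4]
data[mid]=4<6: swap data[7],data[9]; lo=8,mid=10 → [4, 4, 4, 4, 4, 4, 4, 4, 6, 6]
end: lo=8, hi=9; data = [4, 4, 4, 4, 4, 4, 4, 4, 6, 6]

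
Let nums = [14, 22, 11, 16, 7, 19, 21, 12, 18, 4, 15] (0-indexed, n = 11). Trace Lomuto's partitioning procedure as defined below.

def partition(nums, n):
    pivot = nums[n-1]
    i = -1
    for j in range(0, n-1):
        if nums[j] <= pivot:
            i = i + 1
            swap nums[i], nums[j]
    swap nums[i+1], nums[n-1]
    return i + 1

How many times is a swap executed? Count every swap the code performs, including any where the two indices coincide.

pivot=15, i=-1
j=0: 14≤15, i=0, swap(0,0) ⇒ [14, 22, 11, 16, 7, 19, 21, 12, 18, 4, 15]
j=1: 22>15, skip
j=2: 11≤15, i=1, swap(1,2) ⇒ [14, 11, 22, 16, 7, 19, 21, 12, 18, 4, 15]
j=3: 16>15, skip
j=4: 7≤15, i=2, swap(2,4) ⇒ [14, 11, 7, 16, 22, 19, 21, 12, 18, 4, 15]
j=5: 19>15, skip
j=6: 21>15, skip
j=7: 12≤15, i=3, swap(3,7) ⇒ [14, 11, 7, 12, 22, 19, 21, 16, 18, 4, 15]
j=8: 18>15, skip
j=9: 4≤15, i=4, swap(4,9) ⇒ [14, 11, 7, 12, 4, 19, 21, 16, 18, 22, 15]
swap(5,10) ⇒ [14, 11, 7, 12, 4, 15, 21, 16, 18, 22, 19]; return 5

6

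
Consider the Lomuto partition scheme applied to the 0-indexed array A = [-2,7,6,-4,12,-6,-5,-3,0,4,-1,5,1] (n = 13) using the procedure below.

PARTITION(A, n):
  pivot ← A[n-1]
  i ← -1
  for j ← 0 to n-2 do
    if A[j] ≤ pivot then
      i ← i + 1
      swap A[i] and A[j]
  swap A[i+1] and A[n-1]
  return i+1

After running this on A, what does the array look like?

pivot = A[12] = 1; i = -1
j=0: A[0]=-2 ≤ 1 → i=0, swap A[0],A[0] (no change) → [-2,7,6,-4,12,-6,-5,-3,0,4,-1,5,1]
j=1: A[1]=7 > 1 → no swap
j=2: A[2]=6 > 1 → no swap
j=3: A[3]=-4 ≤ 1 → i=1, swap A[1],A[3] → [-2,-4,6,7,12,-6,-5,-3,0,4,-1,5,1]
j=4: A[4]=12 > 1 → no swap
j=5: A[5]=-6 ≤ 1 → i=2, swap A[2],A[5] → [-2,-4,-6,7,12,6,-5,-3,0,4,-1,5,1]
j=6: A[6]=-5 ≤ 1 → i=3, swap A[3],A[6] → [-2,-4,-6,-5,12,6,7,-3,0,4,-1,5,1]
j=7: A[7]=-3 ≤ 1 → i=4, swap A[4],A[7] → [-2,-4,-6,-5,-3,6,7,12,0,4,-1,5,1]
j=8: A[8]=0 ≤ 1 → i=5, swap A[5],A[8] → [-2,-4,-6,-5,-3,0,7,12,6,4,-1,5,1]
j=9: A[9]=4 > 1 → no swap
j=10: A[10]=-1 ≤ 1 → i=6, swap A[6],A[10] → [-2,-4,-6,-5,-3,0,-1,12,6,4,7,5,1]
j=11: A[11]=5 > 1 → no swap
final swap A[7],A[12] → [-2,-4,-6,-5,-3,0,-1,1,6,4,7,5,12]; return 7

[-2,-4,-6,-5,-3,0,-1,1,6,4,7,5,12]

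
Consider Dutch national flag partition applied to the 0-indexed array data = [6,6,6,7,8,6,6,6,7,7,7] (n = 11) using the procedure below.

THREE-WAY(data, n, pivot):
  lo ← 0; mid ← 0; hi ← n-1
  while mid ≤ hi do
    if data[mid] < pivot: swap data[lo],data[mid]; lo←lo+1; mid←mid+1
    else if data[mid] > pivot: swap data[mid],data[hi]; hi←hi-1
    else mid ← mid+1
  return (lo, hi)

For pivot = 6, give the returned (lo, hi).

pivot = 6; lo=0, mid=0, hi=10
data[mid]=6=6: mid=1
data[mid]=6=6: mid=2
data[mid]=6=6: mid=3
data[mid]=7>6: swap data[3],data[10]; hi=9 → [6,6,6,7,8,6,6,6,7,7,7]
data[mid]=7>6: swap data[3],data[9]; hi=8 → [6,6,6,7,8,6,6,6,7,7,7]
data[mid]=7>6: swap data[3],data[8]; hi=7 → [6,6,6,7,8,6,6,6,7,7,7]
data[mid]=7>6: swap data[3],data[7]; hi=6 → [6,6,6,6,8,6,6,7,7,7,7]
data[mid]=6=6: mid=4
data[mid]=8>6: swap data[4],data[6]; hi=5 → [6,6,6,6,6,6,8,7,7,7,7]
data[mid]=6=6: mid=5
data[mid]=6=6: mid=6
end: lo=0, hi=5; data = [6,6,6,6,6,6,8,7,7,7,7]

(0, 5)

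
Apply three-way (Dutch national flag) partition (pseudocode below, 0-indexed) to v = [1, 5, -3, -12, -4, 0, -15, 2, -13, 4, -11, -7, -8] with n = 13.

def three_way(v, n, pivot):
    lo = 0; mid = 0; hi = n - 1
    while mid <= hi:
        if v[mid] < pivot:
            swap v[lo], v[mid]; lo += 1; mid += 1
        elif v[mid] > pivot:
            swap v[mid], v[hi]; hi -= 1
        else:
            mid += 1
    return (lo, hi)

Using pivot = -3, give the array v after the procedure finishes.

[-8, -7, -12, -4, -11, -15, -13, -3, 4, 2, 0, 5, 1]

lo=0 mid=0 hi=12
1>-3: swap(0,12), hi=11 ⇒ [-8, 5, -3, -12, -4, 0, -15, 2, -13, 4, -11, -7, 1]
-8<-3: swap(0,0), lo=1 mid=1 ⇒ [-8, 5, -3, -12, -4, 0, -15, 2, -13, 4, -11, -7, 1]
5>-3: swap(1,11), hi=10 ⇒ [-8, -7, -3, -12, -4, 0, -15, 2, -13, 4, -11, 5, 1]
-7<-3: swap(1,1), lo=2 mid=2 ⇒ [-8, -7, -3, -12, -4, 0, -15, 2, -13, 4, -11, 5, 1]
-3=-3: mid=3
-12<-3: swap(2,3), lo=3 mid=4 ⇒ [-8, -7, -12, -3, -4, 0, -15, 2, -13, 4, -11, 5, 1]
-4<-3: swap(3,4), lo=4 mid=5 ⇒ [-8, -7, -12, -4, -3, 0, -15, 2, -13, 4, -11, 5, 1]
0>-3: swap(5,10), hi=9 ⇒ [-8, -7, -12, -4, -3, -11, -15, 2, -13, 4, 0, 5, 1]
-11<-3: swap(4,5), lo=5 mid=6 ⇒ [-8, -7, -12, -4, -11, -3, -15, 2, -13, 4, 0, 5, 1]
-15<-3: swap(5,6), lo=6 mid=7 ⇒ [-8, -7, -12, -4, -11, -15, -3, 2, -13, 4, 0, 5, 1]
2>-3: swap(7,9), hi=8 ⇒ [-8, -7, -12, -4, -11, -15, -3, 4, -13, 2, 0, 5, 1]
4>-3: swap(7,8), hi=7 ⇒ [-8, -7, -12, -4, -11, -15, -3, -13, 4, 2, 0, 5, 1]
-13<-3: swap(6,7), lo=7 mid=8 ⇒ [-8, -7, -12, -4, -11, -15, -13, -3, 4, 2, 0, 5, 1]
done. lo=7 hi=7; v=[-8, -7, -12, -4, -11, -15, -13, -3, 4, 2, 0, 5, 1]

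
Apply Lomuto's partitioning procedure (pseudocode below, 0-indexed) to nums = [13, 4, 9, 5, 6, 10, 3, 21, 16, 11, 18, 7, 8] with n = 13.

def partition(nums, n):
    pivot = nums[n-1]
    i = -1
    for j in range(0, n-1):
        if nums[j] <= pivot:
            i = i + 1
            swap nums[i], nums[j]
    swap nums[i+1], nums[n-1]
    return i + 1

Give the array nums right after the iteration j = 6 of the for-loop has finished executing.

pivot = nums[12] = 8; i = -1
j=0: nums[0]=13 > 8 → no swap
j=1: nums[1]=4 ≤ 8 → i=0, swap nums[0],nums[1] → [4, 13, 9, 5, 6, 10, 3, 21, 16, 11, 18, 7, 8]
j=2: nums[2]=9 > 8 → no swap
j=3: nums[3]=5 ≤ 8 → i=1, swap nums[1],nums[3] → [4, 5, 9, 13, 6, 10, 3, 21, 16, 11, 18, 7, 8]
j=4: nums[4]=6 ≤ 8 → i=2, swap nums[2],nums[4] → [4, 5, 6, 13, 9, 10, 3, 21, 16, 11, 18, 7, 8]
j=5: nums[5]=10 > 8 → no swap
j=6: nums[6]=3 ≤ 8 → i=3, swap nums[3],nums[6] → [4, 5, 6, 3, 9, 10, 13, 21, 16, 11, 18, 7, 8]
(after j=6) nums = [4, 5, 6, 3, 9, 10, 13, 21, 16, 11, 18, 7, 8]

[4, 5, 6, 3, 9, 10, 13, 21, 16, 11, 18, 7, 8]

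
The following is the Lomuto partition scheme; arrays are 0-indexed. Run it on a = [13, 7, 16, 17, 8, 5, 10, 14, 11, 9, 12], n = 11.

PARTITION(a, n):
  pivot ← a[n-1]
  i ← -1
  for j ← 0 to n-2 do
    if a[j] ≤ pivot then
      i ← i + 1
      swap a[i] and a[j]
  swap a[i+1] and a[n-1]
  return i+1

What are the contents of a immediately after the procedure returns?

pivot = a[10] = 12; i = -1
j=0: a[0]=13 > 12 → no swap
j=1: a[1]=7 ≤ 12 → i=0, swap a[0],a[1] → [7, 13, 16, 17, 8, 5, 10, 14, 11, 9, 12]
j=2: a[2]=16 > 12 → no swap
j=3: a[3]=17 > 12 → no swap
j=4: a[4]=8 ≤ 12 → i=1, swap a[1],a[4] → [7, 8, 16, 17, 13, 5, 10, 14, 11, 9, 12]
j=5: a[5]=5 ≤ 12 → i=2, swap a[2],a[5] → [7, 8, 5, 17, 13, 16, 10, 14, 11, 9, 12]
j=6: a[6]=10 ≤ 12 → i=3, swap a[3],a[6] → [7, 8, 5, 10, 13, 16, 17, 14, 11, 9, 12]
j=7: a[7]=14 > 12 → no swap
j=8: a[8]=11 ≤ 12 → i=4, swap a[4],a[8] → [7, 8, 5, 10, 11, 16, 17, 14, 13, 9, 12]
j=9: a[9]=9 ≤ 12 → i=5, swap a[5],a[9] → [7, 8, 5, 10, 11, 9, 17, 14, 13, 16, 12]
final swap a[6],a[10] → [7, 8, 5, 10, 11, 9, 12, 14, 13, 16, 17]; return 6

[7, 8, 5, 10, 11, 9, 12, 14, 13, 16, 17]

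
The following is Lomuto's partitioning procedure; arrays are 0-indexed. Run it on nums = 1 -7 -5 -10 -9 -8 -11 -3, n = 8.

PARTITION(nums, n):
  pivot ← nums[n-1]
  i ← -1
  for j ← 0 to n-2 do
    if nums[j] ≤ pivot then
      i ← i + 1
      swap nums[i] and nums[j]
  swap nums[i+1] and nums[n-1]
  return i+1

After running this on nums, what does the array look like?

-7 -5 -10 -9 -8 -11 -3 1

pivot = nums[7] = -3; i = -1
j=0: nums[0]=1 > -3 → no swap
j=1: nums[1]=-7 ≤ -3 → i=0, swap nums[0],nums[1] → -7 1 -5 -10 -9 -8 -11 -3
j=2: nums[2]=-5 ≤ -3 → i=1, swap nums[1],nums[2] → -7 -5 1 -10 -9 -8 -11 -3
j=3: nums[3]=-10 ≤ -3 → i=2, swap nums[2],nums[3] → -7 -5 -10 1 -9 -8 -11 -3
j=4: nums[4]=-9 ≤ -3 → i=3, swap nums[3],nums[4] → -7 -5 -10 -9 1 -8 -11 -3
j=5: nums[5]=-8 ≤ -3 → i=4, swap nums[4],nums[5] → -7 -5 -10 -9 -8 1 -11 -3
j=6: nums[6]=-11 ≤ -3 → i=5, swap nums[5],nums[6] → -7 -5 -10 -9 -8 -11 1 -3
final swap nums[6],nums[7] → -7 -5 -10 -9 -8 -11 -3 1; return 6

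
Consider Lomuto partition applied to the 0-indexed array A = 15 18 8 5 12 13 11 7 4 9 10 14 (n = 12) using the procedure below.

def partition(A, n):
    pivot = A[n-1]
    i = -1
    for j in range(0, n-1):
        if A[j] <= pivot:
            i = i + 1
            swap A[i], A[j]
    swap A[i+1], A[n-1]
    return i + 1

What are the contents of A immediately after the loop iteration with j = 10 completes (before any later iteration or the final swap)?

8 5 12 13 11 7 4 9 10 18 15 14

pivot=14, i=-1
j=0: 15>14, skip
j=1: 18>14, skip
j=2: 8≤14, i=0, swap(0,2) ⇒ 8 18 15 5 12 13 11 7 4 9 10 14
j=3: 5≤14, i=1, swap(1,3) ⇒ 8 5 15 18 12 13 11 7 4 9 10 14
j=4: 12≤14, i=2, swap(2,4) ⇒ 8 5 12 18 15 13 11 7 4 9 10 14
j=5: 13≤14, i=3, swap(3,5) ⇒ 8 5 12 13 15 18 11 7 4 9 10 14
j=6: 11≤14, i=4, swap(4,6) ⇒ 8 5 12 13 11 18 15 7 4 9 10 14
j=7: 7≤14, i=5, swap(5,7) ⇒ 8 5 12 13 11 7 15 18 4 9 10 14
j=8: 4≤14, i=6, swap(6,8) ⇒ 8 5 12 13 11 7 4 18 15 9 10 14
j=9: 9≤14, i=7, swap(7,9) ⇒ 8 5 12 13 11 7 4 9 15 18 10 14
j=10: 10≤14, i=8, swap(8,10) ⇒ 8 5 12 13 11 7 4 9 10 18 15 14
(after j=10) A = 8 5 12 13 11 7 4 9 10 18 15 14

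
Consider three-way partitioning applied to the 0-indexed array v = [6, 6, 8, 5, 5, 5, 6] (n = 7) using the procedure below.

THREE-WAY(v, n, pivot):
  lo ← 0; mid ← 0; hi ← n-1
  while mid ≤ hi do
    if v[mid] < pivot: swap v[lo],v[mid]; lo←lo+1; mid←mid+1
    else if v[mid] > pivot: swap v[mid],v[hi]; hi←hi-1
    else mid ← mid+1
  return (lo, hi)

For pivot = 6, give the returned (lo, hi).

lo=0 mid=0 hi=6
6=6: mid=1
6=6: mid=2
8>6: swap(2,6), hi=5 ⇒ [6, 6, 6, 5, 5, 5, 8]
6=6: mid=3
5<6: swap(0,3), lo=1 mid=4 ⇒ [5, 6, 6, 6, 5, 5, 8]
5<6: swap(1,4), lo=2 mid=5 ⇒ [5, 5, 6, 6, 6, 5, 8]
5<6: swap(2,5), lo=3 mid=6 ⇒ [5, 5, 5, 6, 6, 6, 8]
done. lo=3 hi=5; v=[5, 5, 5, 6, 6, 6, 8]

(3, 5)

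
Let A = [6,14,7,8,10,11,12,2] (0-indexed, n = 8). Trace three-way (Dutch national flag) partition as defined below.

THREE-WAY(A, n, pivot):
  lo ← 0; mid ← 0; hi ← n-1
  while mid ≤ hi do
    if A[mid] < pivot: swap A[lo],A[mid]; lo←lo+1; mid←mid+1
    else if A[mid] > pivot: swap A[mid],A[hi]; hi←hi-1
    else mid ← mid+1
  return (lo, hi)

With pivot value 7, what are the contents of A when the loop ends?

[6,2,7,10,11,12,8,14]

lo=0 mid=0 hi=7
6<7: swap(0,0), lo=1 mid=1 ⇒ [6,14,7,8,10,11,12,2]
14>7: swap(1,7), hi=6 ⇒ [6,2,7,8,10,11,12,14]
2<7: swap(1,1), lo=2 mid=2 ⇒ [6,2,7,8,10,11,12,14]
7=7: mid=3
8>7: swap(3,6), hi=5 ⇒ [6,2,7,12,10,11,8,14]
12>7: swap(3,5), hi=4 ⇒ [6,2,7,11,10,12,8,14]
11>7: swap(3,4), hi=3 ⇒ [6,2,7,10,11,12,8,14]
10>7: swap(3,3), hi=2 ⇒ [6,2,7,10,11,12,8,14]
done. lo=2 hi=2; A=[6,2,7,10,11,12,8,14]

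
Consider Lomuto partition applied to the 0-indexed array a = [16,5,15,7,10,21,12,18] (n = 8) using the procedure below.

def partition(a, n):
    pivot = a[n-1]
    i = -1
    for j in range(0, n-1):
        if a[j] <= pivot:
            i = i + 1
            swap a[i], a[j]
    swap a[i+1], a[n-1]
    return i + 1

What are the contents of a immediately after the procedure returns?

[16,5,15,7,10,12,18,21]

pivot=18, i=-1
j=0: 16≤18, i=0, swap(0,0) ⇒ [16,5,15,7,10,21,12,18]
j=1: 5≤18, i=1, swap(1,1) ⇒ [16,5,15,7,10,21,12,18]
j=2: 15≤18, i=2, swap(2,2) ⇒ [16,5,15,7,10,21,12,18]
j=3: 7≤18, i=3, swap(3,3) ⇒ [16,5,15,7,10,21,12,18]
j=4: 10≤18, i=4, swap(4,4) ⇒ [16,5,15,7,10,21,12,18]
j=5: 21>18, skip
j=6: 12≤18, i=5, swap(5,6) ⇒ [16,5,15,7,10,12,21,18]
swap(6,7) ⇒ [16,5,15,7,10,12,18,21]; return 6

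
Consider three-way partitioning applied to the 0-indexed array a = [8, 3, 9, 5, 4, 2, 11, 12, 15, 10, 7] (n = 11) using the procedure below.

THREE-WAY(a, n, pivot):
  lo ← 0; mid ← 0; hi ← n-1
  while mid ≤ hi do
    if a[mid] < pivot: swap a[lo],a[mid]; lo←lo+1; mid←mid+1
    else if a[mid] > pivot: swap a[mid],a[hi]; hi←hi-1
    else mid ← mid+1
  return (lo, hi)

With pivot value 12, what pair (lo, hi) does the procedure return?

pivot = 12; lo=0, mid=0, hi=10
a[mid]=8<12: swap a[0],a[0]; lo=1,mid=1 → [8, 3, 9, 5, 4, 2, 11, 12, 15, 10, 7]
a[mid]=3<12: swap a[1],a[1]; lo=2,mid=2 → [8, 3, 9, 5, 4, 2, 11, 12, 15, 10, 7]
a[mid]=9<12: swap a[2],a[2]; lo=3,mid=3 → [8, 3, 9, 5, 4, 2, 11, 12, 15, 10, 7]
a[mid]=5<12: swap a[3],a[3]; lo=4,mid=4 → [8, 3, 9, 5, 4, 2, 11, 12, 15, 10, 7]
a[mid]=4<12: swap a[4],a[4]; lo=5,mid=5 → [8, 3, 9, 5, 4, 2, 11, 12, 15, 10, 7]
a[mid]=2<12: swap a[5],a[5]; lo=6,mid=6 → [8, 3, 9, 5, 4, 2, 11, 12, 15, 10, 7]
a[mid]=11<12: swap a[6],a[6]; lo=7,mid=7 → [8, 3, 9, 5, 4, 2, 11, 12, 15, 10, 7]
a[mid]=12=12: mid=8
a[mid]=15>12: swap a[8],a[10]; hi=9 → [8, 3, 9, 5, 4, 2, 11, 12, 7, 10, 15]
a[mid]=7<12: swap a[7],a[8]; lo=8,mid=9 → [8, 3, 9, 5, 4, 2, 11, 7, 12, 10, 15]
a[mid]=10<12: swap a[8],a[9]; lo=9,mid=10 → [8, 3, 9, 5, 4, 2, 11, 7, 10, 12, 15]
end: lo=9, hi=9; a = [8, 3, 9, 5, 4, 2, 11, 7, 10, 12, 15]

(9, 9)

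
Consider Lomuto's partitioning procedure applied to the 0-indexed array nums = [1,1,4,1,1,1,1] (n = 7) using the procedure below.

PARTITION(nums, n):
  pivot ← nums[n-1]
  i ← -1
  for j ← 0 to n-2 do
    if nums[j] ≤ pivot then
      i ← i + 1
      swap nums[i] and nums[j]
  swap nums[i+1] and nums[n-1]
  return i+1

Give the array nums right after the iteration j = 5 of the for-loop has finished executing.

[1,1,1,1,1,4,1]

pivot=1, i=-1
j=0: 1≤1, i=0, swap(0,0) ⇒ [1,1,4,1,1,1,1]
j=1: 1≤1, i=1, swap(1,1) ⇒ [1,1,4,1,1,1,1]
j=2: 4>1, skip
j=3: 1≤1, i=2, swap(2,3) ⇒ [1,1,1,4,1,1,1]
j=4: 1≤1, i=3, swap(3,4) ⇒ [1,1,1,1,4,1,1]
j=5: 1≤1, i=4, swap(4,5) ⇒ [1,1,1,1,1,4,1]
(after j=5) nums = [1,1,1,1,1,4,1]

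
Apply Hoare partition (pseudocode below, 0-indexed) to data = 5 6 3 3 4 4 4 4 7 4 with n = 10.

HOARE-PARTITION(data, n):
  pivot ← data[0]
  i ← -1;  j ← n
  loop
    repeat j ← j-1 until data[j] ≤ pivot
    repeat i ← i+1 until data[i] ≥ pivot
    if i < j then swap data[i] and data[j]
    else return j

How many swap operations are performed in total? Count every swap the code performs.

pivot = data[0] = 5; i = -1, j = 10
j→9 (data[9]=4≤5), i→0 (data[0]=5≥5); i<j, swap → 4 6 3 3 4 4 4 4 7 5
j→7 (data[7]=4≤5), i→1 (data[1]=6≥5); i<j, swap → 4 4 3 3 4 4 4 6 7 5
j→6, i→7; i≥j, return j=6. data = 4 4 3 3 4 4 4 6 7 5

2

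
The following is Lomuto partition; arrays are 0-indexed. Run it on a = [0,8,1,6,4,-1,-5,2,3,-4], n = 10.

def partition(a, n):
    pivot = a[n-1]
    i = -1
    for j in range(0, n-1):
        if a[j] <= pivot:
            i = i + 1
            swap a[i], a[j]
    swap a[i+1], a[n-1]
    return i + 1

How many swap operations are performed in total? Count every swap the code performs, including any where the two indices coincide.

pivot = a[9] = -4; i = -1
j=0: a[0]=0 > -4 → no swap
j=1: a[1]=8 > -4 → no swap
j=2: a[2]=1 > -4 → no swap
j=3: a[3]=6 > -4 → no swap
j=4: a[4]=4 > -4 → no swap
j=5: a[5]=-1 > -4 → no swap
j=6: a[6]=-5 ≤ -4 → i=0, swap a[0],a[6] → [-5,8,1,6,4,-1,0,2,3,-4]
j=7: a[7]=2 > -4 → no swap
j=8: a[8]=3 > -4 → no swap
final swap a[1],a[9] → [-5,-4,1,6,4,-1,0,2,3,8]; return 1

2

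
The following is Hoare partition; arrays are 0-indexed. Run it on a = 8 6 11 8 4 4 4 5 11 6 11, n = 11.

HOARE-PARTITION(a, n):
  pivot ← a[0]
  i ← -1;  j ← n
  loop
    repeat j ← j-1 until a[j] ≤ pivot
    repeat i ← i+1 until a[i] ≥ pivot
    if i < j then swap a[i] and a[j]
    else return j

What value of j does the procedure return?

pivot = a[0] = 8; i = -1, j = 11
j→9 (a[9]=6≤8), i→0 (a[0]=8≥8); i<j, swap → 6 6 11 8 4 4 4 5 11 8 11
j→7 (a[7]=5≤8), i→2 (a[2]=11≥8); i<j, swap → 6 6 5 8 4 4 4 11 11 8 11
j→6 (a[6]=4≤8), i→3 (a[3]=8≥8); i<j, swap → 6 6 5 4 4 4 8 11 11 8 11
j→5, i→6; i≥j, return j=5. a = 6 6 5 4 4 4 8 11 11 8 11

5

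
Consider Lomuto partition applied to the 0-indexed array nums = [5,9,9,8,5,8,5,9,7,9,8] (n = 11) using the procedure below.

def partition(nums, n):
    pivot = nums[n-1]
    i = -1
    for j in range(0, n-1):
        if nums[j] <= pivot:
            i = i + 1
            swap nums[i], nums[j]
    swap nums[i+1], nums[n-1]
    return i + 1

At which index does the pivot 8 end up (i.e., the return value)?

pivot=8, i=-1
j=0: 5≤8, i=0, swap(0,0) ⇒ [5,9,9,8,5,8,5,9,7,9,8]
j=1: 9>8, skip
j=2: 9>8, skip
j=3: 8≤8, i=1, swap(1,3) ⇒ [5,8,9,9,5,8,5,9,7,9,8]
j=4: 5≤8, i=2, swap(2,4) ⇒ [5,8,5,9,9,8,5,9,7,9,8]
j=5: 8≤8, i=3, swap(3,5) ⇒ [5,8,5,8,9,9,5,9,7,9,8]
j=6: 5≤8, i=4, swap(4,6) ⇒ [5,8,5,8,5,9,9,9,7,9,8]
j=7: 9>8, skip
j=8: 7≤8, i=5, swap(5,8) ⇒ [5,8,5,8,5,7,9,9,9,9,8]
j=9: 9>8, skip
swap(6,10) ⇒ [5,8,5,8,5,7,8,9,9,9,9]; return 6

6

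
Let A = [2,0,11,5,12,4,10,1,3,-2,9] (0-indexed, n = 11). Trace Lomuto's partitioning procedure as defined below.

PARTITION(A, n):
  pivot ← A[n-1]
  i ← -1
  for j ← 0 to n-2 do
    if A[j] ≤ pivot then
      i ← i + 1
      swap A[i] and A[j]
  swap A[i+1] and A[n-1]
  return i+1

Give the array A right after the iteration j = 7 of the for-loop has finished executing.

[2,0,5,4,1,11,10,12,3,-2,9]

pivot = A[10] = 9; i = -1
j=0: A[0]=2 ≤ 9 → i=0, swap A[0],A[0] (no change) → [2,0,11,5,12,4,10,1,3,-2,9]
j=1: A[1]=0 ≤ 9 → i=1, swap A[1],A[1] (no change) → [2,0,11,5,12,4,10,1,3,-2,9]
j=2: A[2]=11 > 9 → no swap
j=3: A[3]=5 ≤ 9 → i=2, swap A[2],A[3] → [2,0,5,11,12,4,10,1,3,-2,9]
j=4: A[4]=12 > 9 → no swap
j=5: A[5]=4 ≤ 9 → i=3, swap A[3],A[5] → [2,0,5,4,12,11,10,1,3,-2,9]
j=6: A[6]=10 > 9 → no swap
j=7: A[7]=1 ≤ 9 → i=4, swap A[4],A[7] → [2,0,5,4,1,11,10,12,3,-2,9]
(after j=7) A = [2,0,5,4,1,11,10,12,3,-2,9]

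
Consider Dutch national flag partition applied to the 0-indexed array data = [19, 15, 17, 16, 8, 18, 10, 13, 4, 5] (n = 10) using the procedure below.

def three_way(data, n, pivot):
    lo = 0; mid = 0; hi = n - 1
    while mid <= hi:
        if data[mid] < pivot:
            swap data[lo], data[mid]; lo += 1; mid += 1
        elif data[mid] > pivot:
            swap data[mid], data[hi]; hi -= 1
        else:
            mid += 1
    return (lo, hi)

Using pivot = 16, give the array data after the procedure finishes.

pivot = 16; lo=0, mid=0, hi=9
data[mid]=19>16: swap data[0],data[9]; hi=8 → [5, 15, 17, 16, 8, 18, 10, 13, 4, 19]
data[mid]=5<16: swap data[0],data[0]; lo=1,mid=1 → [5, 15, 17, 16, 8, 18, 10, 13, 4, 19]
data[mid]=15<16: swap data[1],data[1]; lo=2,mid=2 → [5, 15, 17, 16, 8, 18, 10, 13, 4, 19]
data[mid]=17>16: swap data[2],data[8]; hi=7 → [5, 15, 4, 16, 8, 18, 10, 13, 17, 19]
data[mid]=4<16: swap data[2],data[2]; lo=3,mid=3 → [5, 15, 4, 16, 8, 18, 10, 13, 17, 19]
data[mid]=16=16: mid=4
data[mid]=8<16: swap data[3],data[4]; lo=4,mid=5 → [5, 15, 4, 8, 16, 18, 10, 13, 17, 19]
data[mid]=18>16: swap data[5],data[7]; hi=6 → [5, 15, 4, 8, 16, 13, 10, 18, 17, 19]
data[mid]=13<16: swap data[4],data[5]; lo=5,mid=6 → [5, 15, 4, 8, 13, 16, 10, 18, 17, 19]
data[mid]=10<16: swap data[5],data[6]; lo=6,mid=7 → [5, 15, 4, 8, 13, 10, 16, 18, 17, 19]
end: lo=6, hi=6; data = [5, 15, 4, 8, 13, 10, 16, 18, 17, 19]

[5, 15, 4, 8, 13, 10, 16, 18, 17, 19]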